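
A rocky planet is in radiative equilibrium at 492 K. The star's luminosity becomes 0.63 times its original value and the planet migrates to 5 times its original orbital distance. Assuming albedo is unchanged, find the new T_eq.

T_eq ∝ L^(1/4) · d^(−1/2).
T′ = 492 × 0.63^(1/4) / 5^(1/2) = 196 K.

T_eq ≈ 196 K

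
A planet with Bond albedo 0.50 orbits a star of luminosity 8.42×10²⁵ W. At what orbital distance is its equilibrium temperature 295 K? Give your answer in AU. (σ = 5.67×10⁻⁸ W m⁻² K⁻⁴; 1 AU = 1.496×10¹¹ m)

d ≈ 0.295 AU

From T_eq⁴ = L(1−A)/(16πσd²): d = √[L(1−A)/(16πσT_eq⁴)].
d = √[8.42×10²⁵ × 0.50 / (16π × 5.67×10⁻⁸ × (295)⁴)] = 4.42×10¹⁰ m = 0.295 AU.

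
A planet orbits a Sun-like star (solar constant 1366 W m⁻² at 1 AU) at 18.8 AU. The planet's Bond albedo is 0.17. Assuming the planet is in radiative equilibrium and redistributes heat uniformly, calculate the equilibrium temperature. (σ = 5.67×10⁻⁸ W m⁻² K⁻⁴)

T_eq ≈ 61.3 K

Flux at 18.8 AU: S = 1366/18.8² = 3.86 W m⁻².
Energy balance: absorbed = emitted ⇒ πR²·S(1−A) = 4πR²·σT_eq⁴, so T_eq⁴ = S(1−A)/(4σ).
T_eq = [3.86 × 0.83 / (4 × 5.67×10⁻⁸)]^(1/4) = (1.41×10⁷)^(1/4) = 61.3 K.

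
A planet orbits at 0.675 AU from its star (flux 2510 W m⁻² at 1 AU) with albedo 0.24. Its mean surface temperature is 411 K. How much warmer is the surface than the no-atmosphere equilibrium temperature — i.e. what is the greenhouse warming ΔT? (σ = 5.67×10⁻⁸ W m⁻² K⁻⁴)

ΔT ≈ 42.4 K

S = 2510/0.675² = 5509 W m⁻².
T_eq = [S(1−A)/(4σ)]^(1/4) = [5509×0.76/(4×5.67×10⁻⁸)]^(1/4) = 368.6 K.
ΔT = T_surf − T_eq = 411 − 368.6.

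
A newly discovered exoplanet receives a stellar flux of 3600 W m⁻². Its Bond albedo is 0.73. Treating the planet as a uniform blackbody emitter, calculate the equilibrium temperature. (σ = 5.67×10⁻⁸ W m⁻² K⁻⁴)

Energy balance: absorbed = emitted ⇒ πR²·S(1−A) = 4πR²·σT_eq⁴, so T_eq⁴ = S(1−A)/(4σ).
T_eq = [3600 × 0.27 / (4 × 5.67×10⁻⁸)]^(1/4) = (4.29×10⁹)^(1/4) = 256 K.

T_eq ≈ 256 K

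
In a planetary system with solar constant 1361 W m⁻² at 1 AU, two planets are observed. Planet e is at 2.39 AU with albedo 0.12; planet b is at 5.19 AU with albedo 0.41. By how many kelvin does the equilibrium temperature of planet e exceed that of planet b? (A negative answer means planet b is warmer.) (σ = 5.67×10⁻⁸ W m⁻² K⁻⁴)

T_eq = [S₀(1−A)/(4σd²)]^(1/4), so T ∝ (1−A)^(1/4) / √d.
T₁ = [1361×0.88/(4×5.67×10⁻⁸×2.39²)]^(1/4) = 174.37 K.
T₂ = [1361×0.59/(4×5.67×10⁻⁸×5.19²)]^(1/4) = 107.07 K.

ΔT ≈ 67.3 K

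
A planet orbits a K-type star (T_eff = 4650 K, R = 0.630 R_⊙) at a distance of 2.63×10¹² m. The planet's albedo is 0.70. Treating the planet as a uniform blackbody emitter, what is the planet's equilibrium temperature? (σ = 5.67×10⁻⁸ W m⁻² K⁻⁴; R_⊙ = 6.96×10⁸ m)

T_eq ≈ 31.4 K

R_⋆ = 0.630 × 6.96×10⁸ = 4.38×10⁸ m.
L = 4πR_⋆²σT_⋆⁴ = 4π(4.38×10⁸)² × 5.67×10⁻⁸ × (4650)⁴ = 6.40×10²⁵ W.
S = L/(4πd²) = 0.737 W m⁻².
Energy balance: absorbed = emitted ⇒ πR²·S(1−A) = 4πR²·σT_eq⁴, so T_eq⁴ = S(1−A)/(4σ).
T_eq = [0.737 × 0.30 / (4 × 5.67×10⁻⁸)]^(1/4) = (9.75×10⁵)^(1/4) = 31.4 K.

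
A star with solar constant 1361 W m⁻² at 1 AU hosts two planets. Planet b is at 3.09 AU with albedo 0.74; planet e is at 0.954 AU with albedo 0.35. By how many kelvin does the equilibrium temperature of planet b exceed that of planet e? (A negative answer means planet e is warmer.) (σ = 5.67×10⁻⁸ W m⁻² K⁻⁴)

ΔT ≈ -142.8 K

T_eq = [S₀(1−A)/(4σd²)]^(1/4), so T ∝ (1−A)^(1/4) / √d.
T₁ = [1361×0.26/(4×5.67×10⁻⁸×3.09²)]^(1/4) = 113.06 K.
T₂ = [1361×0.65/(4×5.67×10⁻⁸×0.954²)]^(1/4) = 255.86 K.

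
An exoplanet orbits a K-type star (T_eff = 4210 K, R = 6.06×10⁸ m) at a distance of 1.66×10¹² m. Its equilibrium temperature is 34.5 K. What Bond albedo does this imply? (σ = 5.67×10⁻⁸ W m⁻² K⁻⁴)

A ≈ 0.86

L = 4πR_⋆²σT_⋆⁴ = 4π(6.06×10⁸)² × 5.67×10⁻⁸ × (4210)⁴ = 8.22×10²⁵ W.
S = L/(4πd²) = 2.37 W m⁻².
From T_eq⁴ = S(1−A)/(4σ): 1−A = 4σT_eq⁴/S.
1−A = 4 × 5.67×10⁻⁸ × (34.5)⁴ / 2.37 = 0.135.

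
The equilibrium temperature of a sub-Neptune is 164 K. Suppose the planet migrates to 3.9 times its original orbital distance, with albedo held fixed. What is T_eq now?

T_eq ∝ L^(1/4) · d^(−1/2).
T′ = 164 / 3.9^(1/2) = 83.0 K.

T_eq ≈ 83.0 K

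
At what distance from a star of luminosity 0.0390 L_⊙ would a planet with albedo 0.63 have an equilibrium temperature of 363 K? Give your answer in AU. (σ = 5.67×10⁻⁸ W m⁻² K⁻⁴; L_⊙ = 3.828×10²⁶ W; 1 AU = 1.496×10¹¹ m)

d ≈ 0.0706 AU

L = 0.0390 × 3.828×10²⁶ = 1.49×10²⁵ W.
From T_eq⁴ = L(1−A)/(16πσd²): d = √[L(1−A)/(16πσT_eq⁴)].
d = √[1.49×10²⁵ × 0.37 / (16π × 5.67×10⁻⁸ × (363)⁴)] = 1.06×10¹⁰ m = 0.0706 AU.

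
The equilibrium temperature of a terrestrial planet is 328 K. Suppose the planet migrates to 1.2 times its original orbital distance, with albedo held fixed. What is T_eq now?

T_eq ≈ 299 K

T_eq ∝ L^(1/4) · d^(−1/2).
T′ = 328 / 1.2^(1/2) = 299 K.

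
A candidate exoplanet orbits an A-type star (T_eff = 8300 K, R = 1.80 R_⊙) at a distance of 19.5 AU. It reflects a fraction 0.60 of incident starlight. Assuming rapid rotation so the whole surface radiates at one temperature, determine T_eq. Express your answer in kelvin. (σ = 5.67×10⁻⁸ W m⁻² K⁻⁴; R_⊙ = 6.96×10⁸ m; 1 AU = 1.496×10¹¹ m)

R_⋆ = 1.80 × 6.96×10⁸ = 1.25×10⁹ m.
d = 19.5 AU = 2.92×10¹² m.
L = 4πR_⋆²σT_⋆⁴ = 4π(1.25×10⁹)² × 5.67×10⁻⁸ × (8300)⁴ = 5.31×10²⁷ W.
S = L/(4πd²) = 49.6 W m⁻².
Energy balance: absorbed = emitted ⇒ πR²·S(1−A) = 4πR²·σT_eq⁴, so T_eq⁴ = S(1−A)/(4σ).
T_eq = [49.6 × 0.40 / (4 × 5.67×10⁻⁸)]^(1/4) = (8.75×10⁷)^(1/4) = 96.7 K.

T_eq ≈ 96.7 K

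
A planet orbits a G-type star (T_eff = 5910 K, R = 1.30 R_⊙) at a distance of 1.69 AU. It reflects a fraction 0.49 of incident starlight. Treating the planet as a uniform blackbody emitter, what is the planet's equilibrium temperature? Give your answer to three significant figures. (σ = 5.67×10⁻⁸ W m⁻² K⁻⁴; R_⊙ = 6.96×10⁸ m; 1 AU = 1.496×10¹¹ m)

T_eq ≈ 211 K

R_⋆ = 1.30 × 6.96×10⁸ = 9.05×10⁸ m.
d = 1.69 AU = 2.53×10¹¹ m.
L = 4πR_⋆²σT_⋆⁴ = 4π(9.05×10⁸)² × 5.67×10⁻⁸ × (5910)⁴ = 7.12×10²⁶ W.
S = L/(4πd²) = 886 W m⁻².
Energy balance: absorbed = emitted ⇒ πR²·S(1−A) = 4πR²·σT_eq⁴, so T_eq⁴ = S(1−A)/(4σ).
T_eq = [886 × 0.51 / (4 × 5.67×10⁻⁸)]^(1/4) = (1.99×10⁹)^(1/4) = 211 K.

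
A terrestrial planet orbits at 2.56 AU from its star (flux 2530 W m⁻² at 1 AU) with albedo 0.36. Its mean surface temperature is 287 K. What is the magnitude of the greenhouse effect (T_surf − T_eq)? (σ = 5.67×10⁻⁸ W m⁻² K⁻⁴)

S = 2530/2.56² = 386.0 W m⁻².
T_eq = [S(1−A)/(4σ)]^(1/4) = [386.0×0.64/(4×5.67×10⁻⁸)]^(1/4) = 181.7 K.
ΔT = T_surf − T_eq = 287 − 181.7.

ΔT ≈ 105.3 K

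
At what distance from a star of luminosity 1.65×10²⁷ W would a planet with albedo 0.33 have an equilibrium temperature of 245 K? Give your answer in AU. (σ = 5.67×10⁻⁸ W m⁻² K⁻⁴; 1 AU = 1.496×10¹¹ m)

From T_eq⁴ = L(1−A)/(16πσd²): d = √[L(1−A)/(16πσT_eq⁴)].
d = √[1.65×10²⁷ × 0.67 / (16π × 5.67×10⁻⁸ × (245)⁴)] = 3.28×10¹¹ m = 2.19 AU.

d ≈ 2.19 AU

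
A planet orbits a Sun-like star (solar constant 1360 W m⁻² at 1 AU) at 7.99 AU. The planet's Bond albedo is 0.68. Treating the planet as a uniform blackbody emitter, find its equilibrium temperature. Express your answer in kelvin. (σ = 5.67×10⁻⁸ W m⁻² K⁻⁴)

T_eq ≈ 74.0 K

Flux at 7.99 AU: S = 1360/7.99² = 21.3 W m⁻².
Energy balance: absorbed = emitted ⇒ πR²·S(1−A) = 4πR²·σT_eq⁴, so T_eq⁴ = S(1−A)/(4σ).
T_eq = [21.3 × 0.32 / (4 × 5.67×10⁻⁸)]^(1/4) = (3.01×10⁷)^(1/4) = 74.0 K.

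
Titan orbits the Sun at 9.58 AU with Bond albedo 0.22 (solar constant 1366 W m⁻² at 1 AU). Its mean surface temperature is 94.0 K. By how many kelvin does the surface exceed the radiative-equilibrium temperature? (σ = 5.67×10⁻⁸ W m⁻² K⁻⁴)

ΔT ≈ 9.4 K

S = 1366/9.58² = 14.88 W m⁻².
T_eq = [S(1−A)/(4σ)]^(1/4) = [14.88×0.78/(4×5.67×10⁻⁸)]^(1/4) = 84.6 K.
ΔT = T_surf − T_eq = 94 − 84.6.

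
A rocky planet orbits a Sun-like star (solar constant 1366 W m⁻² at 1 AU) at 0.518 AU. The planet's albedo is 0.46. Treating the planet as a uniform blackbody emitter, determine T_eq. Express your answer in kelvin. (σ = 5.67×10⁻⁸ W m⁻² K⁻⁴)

Flux at 0.518 AU: S = 1366/0.518² = 5090 W m⁻².
Energy balance: absorbed = emitted ⇒ πR²·S(1−A) = 4πR²·σT_eq⁴, so T_eq⁴ = S(1−A)/(4σ).
T_eq = [5090 × 0.54 / (4 × 5.67×10⁻⁸)]^(1/4) = (1.21×10¹⁰)^(1/4) = 332 K.

T_eq ≈ 332 K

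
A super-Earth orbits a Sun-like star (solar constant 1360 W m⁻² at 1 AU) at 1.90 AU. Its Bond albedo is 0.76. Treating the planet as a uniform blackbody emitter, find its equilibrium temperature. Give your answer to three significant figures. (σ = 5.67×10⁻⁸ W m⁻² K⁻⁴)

Flux at 1.90 AU: S = 1360/1.90² = 377 W m⁻².
Energy balance: absorbed = emitted ⇒ πR²·S(1−A) = 4πR²·σT_eq⁴, so T_eq⁴ = S(1−A)/(4σ).
T_eq = [377 × 0.24 / (4 × 5.67×10⁻⁸)]^(1/4) = (3.99×10⁸)^(1/4) = 141 K.

T_eq ≈ 141 K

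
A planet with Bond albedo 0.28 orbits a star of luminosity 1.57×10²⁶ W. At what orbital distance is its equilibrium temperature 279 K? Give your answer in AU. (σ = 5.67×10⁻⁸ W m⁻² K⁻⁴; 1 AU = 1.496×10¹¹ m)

d ≈ 0.541 AU

From T_eq⁴ = L(1−A)/(16πσd²): d = √[L(1−A)/(16πσT_eq⁴)].
d = √[1.57×10²⁶ × 0.72 / (16π × 5.67×10⁻⁸ × (279)⁴)] = 8.09×10¹⁰ m = 0.541 AU.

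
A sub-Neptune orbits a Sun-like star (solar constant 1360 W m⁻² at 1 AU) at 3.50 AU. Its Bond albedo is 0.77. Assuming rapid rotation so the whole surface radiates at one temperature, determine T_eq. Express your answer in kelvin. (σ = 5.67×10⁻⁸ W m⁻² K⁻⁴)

Flux at 3.50 AU: S = 1360/3.50² = 111 W m⁻².
Energy balance: absorbed = emitted ⇒ πR²·S(1−A) = 4πR²·σT_eq⁴, so T_eq⁴ = S(1−A)/(4σ).
T_eq = [111 × 0.23 / (4 × 5.67×10⁻⁸)]^(1/4) = (1.13×10⁸)^(1/4) = 103 K.

T_eq ≈ 103 K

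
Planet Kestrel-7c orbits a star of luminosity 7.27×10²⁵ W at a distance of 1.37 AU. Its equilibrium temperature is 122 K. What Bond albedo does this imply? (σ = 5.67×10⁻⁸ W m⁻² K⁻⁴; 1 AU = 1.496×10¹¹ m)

d = 1.37 AU = 2.05×10¹¹ m.
Flux: S = L/(4πd²) = 7.27×10²⁵/(4π×(2.05×10¹¹)²) = 138 W m⁻².
From T_eq⁴ = S(1−A)/(4σ): 1−A = 4σT_eq⁴/S.
1−A = 4 × 5.67×10⁻⁸ × (122)⁴ / 138 = 0.365.

A ≈ 0.64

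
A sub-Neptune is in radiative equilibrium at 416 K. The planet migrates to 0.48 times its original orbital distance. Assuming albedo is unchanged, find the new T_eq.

T_eq ≈ 600 K

T_eq ∝ L^(1/4) · d^(−1/2).
T′ = 416 / 0.48^(1/2) = 600 K.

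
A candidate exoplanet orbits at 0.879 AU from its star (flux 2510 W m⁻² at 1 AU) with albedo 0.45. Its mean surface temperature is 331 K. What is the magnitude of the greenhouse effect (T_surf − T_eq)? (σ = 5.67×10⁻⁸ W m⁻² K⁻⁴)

ΔT ≈ 33.1 K

S = 2510/0.879² = 3249 W m⁻².
T_eq = [S(1−A)/(4σ)]^(1/4) = [3249×0.55/(4×5.67×10⁻⁸)]^(1/4) = 297.9 K.
ΔT = T_surf − T_eq = 331 − 297.9.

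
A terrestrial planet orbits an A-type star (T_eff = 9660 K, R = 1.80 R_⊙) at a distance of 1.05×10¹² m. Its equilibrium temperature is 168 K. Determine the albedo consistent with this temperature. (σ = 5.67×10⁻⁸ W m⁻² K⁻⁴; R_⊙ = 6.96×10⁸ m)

R_⋆ = 1.80 × 6.96×10⁸ = 1.25×10⁹ m.
L = 4πR_⋆²σT_⋆⁴ = 4π(1.25×10⁹)² × 5.67×10⁻⁸ × (9660)⁴ = 9.74×10²⁷ W.
S = L/(4πd²) = 703 W m⁻².
From T_eq⁴ = S(1−A)/(4σ): 1−A = 4σT_eq⁴/S.
1−A = 4 × 5.67×10⁻⁸ × (168)⁴ / 703 = 0.257.

A ≈ 0.74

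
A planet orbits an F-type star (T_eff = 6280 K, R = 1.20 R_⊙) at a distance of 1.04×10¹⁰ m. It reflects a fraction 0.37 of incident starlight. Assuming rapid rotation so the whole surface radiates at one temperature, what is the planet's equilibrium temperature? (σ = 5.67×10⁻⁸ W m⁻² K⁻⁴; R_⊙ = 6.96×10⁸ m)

R_⋆ = 1.20 × 6.96×10⁸ = 8.35×10⁸ m.
L = 4πR_⋆²σT_⋆⁴ = 4π(8.35×10⁸)² × 5.67×10⁻⁸ × (6280)⁴ = 7.73×10²⁶ W.
S = L/(4πd²) = 5.69×10⁵ W m⁻².
Energy balance: absorbed = emitted ⇒ πR²·S(1−A) = 4πR²·σT_eq⁴, so T_eq⁴ = S(1−A)/(4σ).
T_eq = [5.69×10⁵ × 0.63 / (4 × 5.67×10⁻⁸)]^(1/4) = (1.58×10¹²)^(1/4) = 1120 K.

T_eq ≈ 1120 K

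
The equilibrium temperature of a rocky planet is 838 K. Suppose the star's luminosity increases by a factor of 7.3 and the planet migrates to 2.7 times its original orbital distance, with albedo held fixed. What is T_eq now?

T_eq ≈ 838 K

T_eq ∝ L^(1/4) · d^(−1/2).
T′ = 838 × 7.3^(1/4) / 2.7^(1/2) = 838 K.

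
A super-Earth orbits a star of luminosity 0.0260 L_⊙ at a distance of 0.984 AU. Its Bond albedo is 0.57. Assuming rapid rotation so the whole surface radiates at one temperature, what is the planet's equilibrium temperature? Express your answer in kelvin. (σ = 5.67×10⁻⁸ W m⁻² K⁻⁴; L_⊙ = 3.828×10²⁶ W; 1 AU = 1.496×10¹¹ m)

d = 0.984 AU = 1.47×10¹¹ m.
L = 0.0260 × 3.828×10²⁶ = 9.95×10²⁴ W.
Flux: S = L/(4πd²) = 9.95×10²⁴/(4π×(1.47×10¹¹)²) = 36.5 W m⁻².
Energy balance: absorbed = emitted ⇒ πR²·S(1−A) = 4πR²·σT_eq⁴, so T_eq⁴ = S(1−A)/(4σ).
T_eq = [36.5 × 0.43 / (4 × 5.67×10⁻⁸)]^(1/4) = (6.93×10⁷)^(1/4) = 91.2 K.

T_eq ≈ 91.2 K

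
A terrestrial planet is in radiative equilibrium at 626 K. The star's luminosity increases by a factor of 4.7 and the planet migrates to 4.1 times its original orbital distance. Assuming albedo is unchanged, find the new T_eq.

T_eq ∝ L^(1/4) · d^(−1/2).
T′ = 626 × 4.7^(1/4) / 4.1^(1/2) = 455 K.

T_eq ≈ 455 K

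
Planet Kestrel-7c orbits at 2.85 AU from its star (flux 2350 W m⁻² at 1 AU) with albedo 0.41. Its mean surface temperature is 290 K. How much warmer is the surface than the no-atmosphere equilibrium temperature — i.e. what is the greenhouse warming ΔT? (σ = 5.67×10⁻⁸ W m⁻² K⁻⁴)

ΔT ≈ 124.4 K

S = 2350/2.85² = 289.3 W m⁻².
T_eq = [S(1−A)/(4σ)]^(1/4) = [289.3×0.59/(4×5.67×10⁻⁸)]^(1/4) = 165.6 K.
ΔT = T_surf − T_eq = 290 − 165.6.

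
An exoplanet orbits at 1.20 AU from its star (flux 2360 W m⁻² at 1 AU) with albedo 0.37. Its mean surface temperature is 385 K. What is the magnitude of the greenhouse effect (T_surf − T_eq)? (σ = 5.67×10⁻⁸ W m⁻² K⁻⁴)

S = 2360/1.20² = 1639 W m⁻².
T_eq = [S(1−A)/(4σ)]^(1/4) = [1639×0.63/(4×5.67×10⁻⁸)]^(1/4) = 259.8 K.
ΔT = T_surf − T_eq = 385 − 259.8.

ΔT ≈ 125.2 K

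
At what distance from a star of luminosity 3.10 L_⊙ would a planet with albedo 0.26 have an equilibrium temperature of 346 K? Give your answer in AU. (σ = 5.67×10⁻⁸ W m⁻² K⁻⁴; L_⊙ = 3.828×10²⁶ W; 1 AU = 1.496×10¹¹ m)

L = 3.10 × 3.828×10²⁶ = 1.19×10²⁷ W.
From T_eq⁴ = L(1−A)/(16πσd²): d = √[L(1−A)/(16πσT_eq⁴)].
d = √[1.19×10²⁷ × 0.74 / (16π × 5.67×10⁻⁸ × (346)⁴)] = 1.47×10¹¹ m = 0.980 AU.

d ≈ 0.980 AU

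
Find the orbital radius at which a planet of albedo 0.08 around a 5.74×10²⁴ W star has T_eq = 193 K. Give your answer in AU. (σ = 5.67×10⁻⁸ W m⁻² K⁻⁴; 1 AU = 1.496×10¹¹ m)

d ≈ 0.244 AU

From T_eq⁴ = L(1−A)/(16πσd²): d = √[L(1−A)/(16πσT_eq⁴)].
d = √[5.74×10²⁴ × 0.92 / (16π × 5.67×10⁻⁸ × (193)⁴)] = 3.65×10¹⁰ m = 0.244 AU.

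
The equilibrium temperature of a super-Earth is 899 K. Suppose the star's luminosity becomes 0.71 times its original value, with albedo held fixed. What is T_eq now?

T_eq ∝ L^(1/4) · d^(−1/2).
T′ = 899 × 0.71^(1/4) = 825 K.

T_eq ≈ 825 K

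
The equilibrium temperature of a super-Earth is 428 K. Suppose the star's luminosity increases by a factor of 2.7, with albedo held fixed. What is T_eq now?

T_eq ∝ L^(1/4) · d^(−1/2).
T′ = 428 × 2.7^(1/4) = 549 K.

T_eq ≈ 549 K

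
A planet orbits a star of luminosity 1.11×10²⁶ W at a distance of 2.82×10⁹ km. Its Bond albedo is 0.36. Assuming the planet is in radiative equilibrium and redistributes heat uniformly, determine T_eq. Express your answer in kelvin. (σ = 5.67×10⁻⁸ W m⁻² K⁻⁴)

T_eq ≈ 42.1 K

d = 2.82×10⁹ km = 2.82×10¹² m.
Flux: S = L/(4πd²) = 1.11×10²⁶/(4π×(2.82×10¹²)²) = 1.11 W m⁻².
Energy balance: absorbed = emitted ⇒ πR²·S(1−A) = 4πR²·σT_eq⁴, so T_eq⁴ = S(1−A)/(4σ).
T_eq = [1.11 × 0.64 / (4 × 5.67×10⁻⁸)]^(1/4) = (3.13×10⁶)^(1/4) = 42.1 K.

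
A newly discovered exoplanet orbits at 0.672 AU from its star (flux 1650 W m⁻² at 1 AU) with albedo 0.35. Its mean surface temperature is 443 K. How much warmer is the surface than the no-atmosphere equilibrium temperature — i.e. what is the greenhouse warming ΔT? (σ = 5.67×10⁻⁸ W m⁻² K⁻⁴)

S = 1650/0.672² = 3654 W m⁻².
T_eq = [S(1−A)/(4σ)]^(1/4) = [3654×0.65/(4×5.67×10⁻⁸)]^(1/4) = 319.9 K.
ΔT = T_surf − T_eq = 443 − 319.9.

ΔT ≈ 123.1 K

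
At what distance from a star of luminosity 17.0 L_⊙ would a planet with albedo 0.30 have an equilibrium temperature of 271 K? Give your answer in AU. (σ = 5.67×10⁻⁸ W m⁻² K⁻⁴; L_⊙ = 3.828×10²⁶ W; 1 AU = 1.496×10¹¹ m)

d ≈ 3.64 AU

L = 17.0 × 3.828×10²⁶ = 6.51×10²⁷ W.
From T_eq⁴ = L(1−A)/(16πσd²): d = √[L(1−A)/(16πσT_eq⁴)].
d = √[6.51×10²⁷ × 0.70 / (16π × 5.67×10⁻⁸ × (271)⁴)] = 5.44×10¹¹ m = 3.64 AU.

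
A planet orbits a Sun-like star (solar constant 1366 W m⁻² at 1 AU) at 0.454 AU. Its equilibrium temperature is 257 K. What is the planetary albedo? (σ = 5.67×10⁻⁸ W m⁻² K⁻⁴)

A ≈ 0.85

Flux at 0.454 AU: S = 1366/0.454² = 6630 W m⁻².
From T_eq⁴ = S(1−A)/(4σ): 1−A = 4σT_eq⁴/S.
1−A = 4 × 5.67×10⁻⁸ × (257)⁴ / 6630 = 0.149.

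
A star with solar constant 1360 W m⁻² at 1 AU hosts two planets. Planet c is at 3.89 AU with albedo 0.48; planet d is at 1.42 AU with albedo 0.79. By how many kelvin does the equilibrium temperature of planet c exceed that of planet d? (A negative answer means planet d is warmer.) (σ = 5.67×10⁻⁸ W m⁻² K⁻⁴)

T_eq = [S₀(1−A)/(4σd²)]^(1/4), so T ∝ (1−A)^(1/4) / √d.
T₁ = [1360×0.52/(4×5.67×10⁻⁸×3.89²)]^(1/4) = 119.81 K.
T₂ = [1360×0.21/(4×5.67×10⁻⁸×1.42²)]^(1/4) = 158.08 K.

ΔT ≈ -38.3 K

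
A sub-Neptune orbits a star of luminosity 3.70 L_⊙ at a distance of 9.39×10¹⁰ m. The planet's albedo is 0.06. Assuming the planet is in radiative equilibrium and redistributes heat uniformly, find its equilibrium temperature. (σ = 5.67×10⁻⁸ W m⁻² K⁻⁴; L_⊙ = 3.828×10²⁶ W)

L = 3.70 × 3.828×10²⁶ = 1.42×10²⁷ W.
Flux: S = L/(4πd²) = 1.42×10²⁷/(4π×(9.39×10¹⁰)²) = 1.28×10⁴ W m⁻².
Energy balance: absorbed = emitted ⇒ πR²·S(1−A) = 4πR²·σT_eq⁴, so T_eq⁴ = S(1−A)/(4σ).
T_eq = [1.28×10⁴ × 0.94 / (4 × 5.67×10⁻⁸)]^(1/4) = (5.30×10¹⁰)^(1/4) = 480 K.

T_eq ≈ 480 K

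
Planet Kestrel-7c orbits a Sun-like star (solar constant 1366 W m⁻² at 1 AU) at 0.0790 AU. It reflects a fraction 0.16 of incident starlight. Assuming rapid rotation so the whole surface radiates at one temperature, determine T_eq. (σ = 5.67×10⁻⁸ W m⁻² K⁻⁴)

Flux at 0.0790 AU: S = 1366/0.0790² = 2.19×10⁵ W m⁻².
Energy balance: absorbed = emitted ⇒ πR²·S(1−A) = 4πR²·σT_eq⁴, so T_eq⁴ = S(1−A)/(4σ).
T_eq = [2.19×10⁵ × 0.84 / (4 × 5.67×10⁻⁸)]^(1/4) = (8.11×10¹¹)^(1/4) = 949 K.

T_eq ≈ 949 K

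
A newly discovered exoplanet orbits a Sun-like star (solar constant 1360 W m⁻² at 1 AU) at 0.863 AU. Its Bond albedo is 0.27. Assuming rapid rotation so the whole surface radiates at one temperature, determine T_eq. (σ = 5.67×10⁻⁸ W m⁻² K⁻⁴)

Flux at 0.863 AU: S = 1360/0.863² = 1830 W m⁻².
Energy balance: absorbed = emitted ⇒ πR²·S(1−A) = 4πR²·σT_eq⁴, so T_eq⁴ = S(1−A)/(4σ).
T_eq = [1830 × 0.73 / (4 × 5.67×10⁻⁸)]^(1/4) = (5.88×10⁹)^(1/4) = 277 K.

T_eq ≈ 277 K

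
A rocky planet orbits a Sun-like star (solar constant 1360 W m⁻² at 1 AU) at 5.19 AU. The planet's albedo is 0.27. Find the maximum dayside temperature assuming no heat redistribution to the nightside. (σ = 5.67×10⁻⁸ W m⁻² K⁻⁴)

Flux at 5.19 AU: S = 1360/5.19² = 50.5 W m⁻².
With no redistribution each surface element balances locally: S(1−A) = σT⁴.
T = [50.5 × 0.73 / 5.67×10⁻⁸]^(1/4) = (6.50×10⁸)^(1/4) = 160 K.

T_ss ≈ 160 K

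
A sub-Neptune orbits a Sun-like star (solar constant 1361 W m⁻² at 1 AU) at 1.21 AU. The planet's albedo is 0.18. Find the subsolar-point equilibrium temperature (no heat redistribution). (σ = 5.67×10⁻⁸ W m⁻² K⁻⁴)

Flux at 1.21 AU: S = 1361/1.21² = 930 W m⁻².
At the subsolar point the surface absorbs S(1−A) and emits σT⁴ per unit area — no factor of 4, since only the local patch is in balance.
T = [930 × 0.82 / 5.67×10⁻⁸]^(1/4) = (1.34×10¹⁰)^(1/4) = 341 K.

T_ss ≈ 341 K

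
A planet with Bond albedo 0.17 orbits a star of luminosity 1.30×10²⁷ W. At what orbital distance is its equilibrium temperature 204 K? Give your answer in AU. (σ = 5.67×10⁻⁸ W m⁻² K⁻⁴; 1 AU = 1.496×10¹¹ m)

From T_eq⁴ = L(1−A)/(16πσd²): d = √[L(1−A)/(16πσT_eq⁴)].
d = √[1.30×10²⁷ × 0.83 / (16π × 5.67×10⁻⁸ × (204)⁴)] = 4.68×10¹¹ m = 3.13 AU.

d ≈ 3.13 AU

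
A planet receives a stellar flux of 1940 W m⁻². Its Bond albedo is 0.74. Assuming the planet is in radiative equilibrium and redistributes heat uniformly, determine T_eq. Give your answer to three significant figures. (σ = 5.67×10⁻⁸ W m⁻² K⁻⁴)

T_eq ≈ 217 K

Energy balance: absorbed = emitted ⇒ πR²·S(1−A) = 4πR²·σT_eq⁴, so T_eq⁴ = S(1−A)/(4σ).
T_eq = [1940 × 0.26 / (4 × 5.67×10⁻⁸)]^(1/4) = (2.22×10⁹)^(1/4) = 217 K.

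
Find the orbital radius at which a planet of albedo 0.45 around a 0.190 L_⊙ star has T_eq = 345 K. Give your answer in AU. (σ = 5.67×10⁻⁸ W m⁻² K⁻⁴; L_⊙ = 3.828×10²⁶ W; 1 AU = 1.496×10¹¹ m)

d ≈ 0.210 AU

L = 0.190 × 3.828×10²⁶ = 7.27×10²⁵ W.
From T_eq⁴ = L(1−A)/(16πσd²): d = √[L(1−A)/(16πσT_eq⁴)].
d = √[7.27×10²⁵ × 0.55 / (16π × 5.67×10⁻⁸ × (345)⁴)] = 3.15×10¹⁰ m = 0.210 AU.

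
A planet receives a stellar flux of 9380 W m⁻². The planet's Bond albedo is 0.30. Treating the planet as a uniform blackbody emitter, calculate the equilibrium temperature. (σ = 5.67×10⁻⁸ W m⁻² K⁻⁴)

T_eq ≈ 412 K

Energy balance: absorbed = emitted ⇒ πR²·S(1−A) = 4πR²·σT_eq⁴, so T_eq⁴ = S(1−A)/(4σ).
T_eq = [9380 × 0.70 / (4 × 5.67×10⁻⁸)]^(1/4) = (2.90×10¹⁰)^(1/4) = 412 K.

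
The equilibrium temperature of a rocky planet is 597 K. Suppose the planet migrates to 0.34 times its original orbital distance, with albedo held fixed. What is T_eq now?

T_eq ≈ 1020 K

T_eq ∝ L^(1/4) · d^(−1/2).
T′ = 597 / 0.34^(1/2) = 1020 K.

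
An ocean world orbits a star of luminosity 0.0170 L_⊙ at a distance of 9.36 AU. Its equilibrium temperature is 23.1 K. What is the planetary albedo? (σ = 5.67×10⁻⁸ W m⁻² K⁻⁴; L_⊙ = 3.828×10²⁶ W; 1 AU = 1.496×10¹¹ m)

A ≈ 0.76

d = 9.36 AU = 1.40×10¹² m.
L = 0.0170 × 3.828×10²⁶ = 6.51×10²⁴ W.
Flux: S = L/(4πd²) = 6.51×10²⁴/(4π×(1.40×10¹²)²) = 0.264 W m⁻².
From T_eq⁴ = S(1−A)/(4σ): 1−A = 4σT_eq⁴/S.
1−A = 4 × 5.67×10⁻⁸ × (23.1)⁴ / 0.264 = 0.245.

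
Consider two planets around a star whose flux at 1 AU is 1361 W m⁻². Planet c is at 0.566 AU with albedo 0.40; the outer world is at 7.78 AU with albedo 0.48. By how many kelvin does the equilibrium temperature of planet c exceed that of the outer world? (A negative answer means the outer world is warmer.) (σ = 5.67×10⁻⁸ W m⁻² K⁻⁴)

ΔT ≈ 240.9 K

T_eq = [S₀(1−A)/(4σd²)]^(1/4), so T ∝ (1−A)^(1/4) / √d.
T₁ = [1361×0.60/(4×5.67×10⁻⁸×0.566²)]^(1/4) = 325.60 K.
T₂ = [1361×0.52/(4×5.67×10⁻⁸×7.78²)]^(1/4) = 84.74 K.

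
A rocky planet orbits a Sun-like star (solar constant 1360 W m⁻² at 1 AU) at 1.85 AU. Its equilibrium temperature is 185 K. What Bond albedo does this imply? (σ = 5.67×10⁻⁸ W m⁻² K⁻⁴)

Flux at 1.85 AU: S = 1360/1.85² = 397 W m⁻².
From T_eq⁴ = S(1−A)/(4σ): 1−A = 4σT_eq⁴/S.
1−A = 4 × 5.67×10⁻⁸ × (185)⁴ / 397 = 0.669.

A ≈ 0.33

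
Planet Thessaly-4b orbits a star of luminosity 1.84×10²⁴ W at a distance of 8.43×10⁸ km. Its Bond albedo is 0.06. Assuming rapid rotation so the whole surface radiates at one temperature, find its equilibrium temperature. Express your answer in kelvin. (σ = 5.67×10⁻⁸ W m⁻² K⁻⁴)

T_eq ≈ 30.4 K

d = 8.43×10⁸ km = 8.43×10¹¹ m.
Flux: S = L/(4πd²) = 1.84×10²⁴/(4π×(8.43×10¹¹)²) = 0.206 W m⁻².
Energy balance: absorbed = emitted ⇒ πR²·S(1−A) = 4πR²·σT_eq⁴, so T_eq⁴ = S(1−A)/(4σ).
T_eq = [0.206 × 0.94 / (4 × 5.67×10⁻⁸)]^(1/4) = (8.54×10⁵)^(1/4) = 30.4 K.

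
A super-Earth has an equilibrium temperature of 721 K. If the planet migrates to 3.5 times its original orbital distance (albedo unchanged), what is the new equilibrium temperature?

T_eq ≈ 385 K

T_eq ∝ L^(1/4) · d^(−1/2).
T′ = 721 / 3.5^(1/2) = 385 K.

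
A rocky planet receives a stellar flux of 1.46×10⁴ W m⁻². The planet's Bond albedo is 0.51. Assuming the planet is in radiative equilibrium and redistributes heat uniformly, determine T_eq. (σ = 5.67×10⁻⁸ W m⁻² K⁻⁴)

T_eq ≈ 421 K

Energy balance: absorbed = emitted ⇒ πR²·S(1−A) = 4πR²·σT_eq⁴, so T_eq⁴ = S(1−A)/(4σ).
T_eq = [1.46×10⁴ × 0.49 / (4 × 5.67×10⁻⁸)]^(1/4) = (3.15×10¹⁰)^(1/4) = 421 K.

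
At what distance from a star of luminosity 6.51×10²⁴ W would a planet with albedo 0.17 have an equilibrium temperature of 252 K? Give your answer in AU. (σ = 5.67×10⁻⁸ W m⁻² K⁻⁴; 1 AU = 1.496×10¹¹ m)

From T_eq⁴ = L(1−A)/(16πσd²): d = √[L(1−A)/(16πσT_eq⁴)].
d = √[6.51×10²⁴ × 0.83 / (16π × 5.67×10⁻⁸ × (252)⁴)] = 2.17×10¹⁰ m = 0.145 AU.

d ≈ 0.145 AU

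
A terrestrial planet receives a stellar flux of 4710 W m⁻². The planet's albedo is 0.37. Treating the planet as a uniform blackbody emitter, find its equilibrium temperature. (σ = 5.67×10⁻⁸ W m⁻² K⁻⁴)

Energy balance: absorbed = emitted ⇒ πR²·S(1−A) = 4πR²·σT_eq⁴, so T_eq⁴ = S(1−A)/(4σ).
T_eq = [4710 × 0.63 / (4 × 5.67×10⁻⁸)]^(1/4) = (1.31×10¹⁰)^(1/4) = 338 K.

T_eq ≈ 338 K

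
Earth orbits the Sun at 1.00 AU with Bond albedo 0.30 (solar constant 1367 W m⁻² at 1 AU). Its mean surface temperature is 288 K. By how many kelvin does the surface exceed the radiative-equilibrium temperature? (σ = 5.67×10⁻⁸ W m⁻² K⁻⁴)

ΔT ≈ 33.1 K

S = 1367/1.00² = 1367 W m⁻².
T_eq = [S(1−A)/(4σ)]^(1/4) = [1367×0.70/(4×5.67×10⁻⁸)]^(1/4) = 254.9 K.
ΔT = T_surf − T_eq = 288 − 254.9.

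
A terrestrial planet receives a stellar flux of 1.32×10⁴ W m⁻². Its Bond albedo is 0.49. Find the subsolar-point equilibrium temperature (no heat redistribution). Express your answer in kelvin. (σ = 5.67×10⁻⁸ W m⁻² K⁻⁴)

T_ss ≈ 587 K

At the subsolar point the surface absorbs S(1−A) and emits σT⁴ per unit area — no factor of 4, since only the local patch is in balance.
T = [1.32×10⁴ × 0.51 / 5.67×10⁻⁸]^(1/4) = (1.19×10¹¹)^(1/4) = 587 K.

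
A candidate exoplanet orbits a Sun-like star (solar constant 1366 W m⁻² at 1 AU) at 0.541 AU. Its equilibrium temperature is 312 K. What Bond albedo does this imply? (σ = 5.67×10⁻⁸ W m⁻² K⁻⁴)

A ≈ 0.54

Flux at 0.541 AU: S = 1366/0.541² = 4670 W m⁻².
From T_eq⁴ = S(1−A)/(4σ): 1−A = 4σT_eq⁴/S.
1−A = 4 × 5.67×10⁻⁸ × (312)⁴ / 4670 = 0.460.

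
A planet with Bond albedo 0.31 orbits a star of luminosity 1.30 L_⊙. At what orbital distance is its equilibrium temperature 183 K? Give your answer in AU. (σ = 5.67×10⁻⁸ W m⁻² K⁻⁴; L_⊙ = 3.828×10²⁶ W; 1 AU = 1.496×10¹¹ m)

L = 1.30 × 3.828×10²⁶ = 4.98×10²⁶ W.
From T_eq⁴ = L(1−A)/(16πσd²): d = √[L(1−A)/(16πσT_eq⁴)].
d = √[4.98×10²⁶ × 0.69 / (16π × 5.67×10⁻⁸ × (183)⁴)] = 3.28×10¹¹ m = 2.19 AU.

d ≈ 2.19 AU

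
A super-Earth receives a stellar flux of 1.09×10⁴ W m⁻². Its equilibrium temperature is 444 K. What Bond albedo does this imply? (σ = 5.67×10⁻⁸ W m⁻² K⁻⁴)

From T_eq⁴ = S(1−A)/(4σ): 1−A = 4σT_eq⁴/S.
1−A = 4 × 5.67×10⁻⁸ × (444)⁴ / 1.09×10⁴ = 0.809.

A ≈ 0.19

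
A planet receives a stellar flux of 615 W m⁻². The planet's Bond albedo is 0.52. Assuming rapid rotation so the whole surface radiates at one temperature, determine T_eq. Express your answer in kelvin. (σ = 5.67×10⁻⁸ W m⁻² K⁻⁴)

T_eq ≈ 190 K

Energy balance: absorbed = emitted ⇒ πR²·S(1−A) = 4πR²·σT_eq⁴, so T_eq⁴ = S(1−A)/(4σ).
T_eq = [615 × 0.48 / (4 × 5.67×10⁻⁸)]^(1/4) = (1.30×10⁹)^(1/4) = 190 K.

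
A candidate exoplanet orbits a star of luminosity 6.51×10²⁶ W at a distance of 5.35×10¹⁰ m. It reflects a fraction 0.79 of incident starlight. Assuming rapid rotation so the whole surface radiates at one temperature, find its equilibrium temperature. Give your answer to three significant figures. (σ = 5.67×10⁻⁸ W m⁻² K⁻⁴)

Flux: S = L/(4πd²) = 6.51×10²⁶/(4π×(5.35×10¹⁰)²) = 1.81×10⁴ W m⁻².
Energy balance: absorbed = emitted ⇒ πR²·S(1−A) = 4πR²·σT_eq⁴, so T_eq⁴ = S(1−A)/(4σ).
T_eq = [1.81×10⁴ × 0.21 / (4 × 5.67×10⁻⁸)]^(1/4) = (1.68×10¹⁰)^(1/4) = 360 K.

T_eq ≈ 360 K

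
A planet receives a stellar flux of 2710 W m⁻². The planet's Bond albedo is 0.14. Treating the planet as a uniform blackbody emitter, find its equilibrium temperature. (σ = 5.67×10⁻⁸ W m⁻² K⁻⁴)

Energy balance: absorbed = emitted ⇒ πR²·S(1−A) = 4πR²·σT_eq⁴, so T_eq⁴ = S(1−A)/(4σ).
T_eq = [2710 × 0.86 / (4 × 5.67×10⁻⁸)]^(1/4) = (1.03×10¹⁰)^(1/4) = 318 K.

T_eq ≈ 318 K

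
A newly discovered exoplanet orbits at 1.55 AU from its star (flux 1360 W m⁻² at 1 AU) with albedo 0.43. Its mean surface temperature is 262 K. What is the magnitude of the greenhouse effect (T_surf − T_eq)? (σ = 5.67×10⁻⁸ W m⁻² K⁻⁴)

S = 1360/1.55² = 566.1 W m⁻².
T_eq = [S(1−A)/(4σ)]^(1/4) = [566.1×0.57/(4×5.67×10⁻⁸)]^(1/4) = 194.2 K.
ΔT = T_surf − T_eq = 262 − 194.2.

ΔT ≈ 67.8 K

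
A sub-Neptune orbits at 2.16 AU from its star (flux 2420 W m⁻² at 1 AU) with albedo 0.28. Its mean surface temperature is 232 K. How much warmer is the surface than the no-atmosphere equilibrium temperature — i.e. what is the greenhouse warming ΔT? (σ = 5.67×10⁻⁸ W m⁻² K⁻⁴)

ΔT ≈ 30.6 K

S = 2420/2.16² = 518.7 W m⁻².
T_eq = [S(1−A)/(4σ)]^(1/4) = [518.7×0.72/(4×5.67×10⁻⁸)]^(1/4) = 201.4 K.
ΔT = T_surf − T_eq = 232 − 201.4.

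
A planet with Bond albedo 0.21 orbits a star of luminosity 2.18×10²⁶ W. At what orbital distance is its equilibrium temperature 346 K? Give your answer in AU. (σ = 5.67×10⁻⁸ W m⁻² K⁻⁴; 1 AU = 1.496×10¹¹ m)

d ≈ 0.434 AU

From T_eq⁴ = L(1−A)/(16πσd²): d = √[L(1−A)/(16πσT_eq⁴)].
d = √[2.18×10²⁶ × 0.79 / (16π × 5.67×10⁻⁸ × (346)⁴)] = 6.49×10¹⁰ m = 0.434 AU.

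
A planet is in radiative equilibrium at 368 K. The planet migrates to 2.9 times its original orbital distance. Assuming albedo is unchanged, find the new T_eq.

T_eq ≈ 216 K

T_eq ∝ L^(1/4) · d^(−1/2).
T′ = 368 / 2.9^(1/2) = 216 K.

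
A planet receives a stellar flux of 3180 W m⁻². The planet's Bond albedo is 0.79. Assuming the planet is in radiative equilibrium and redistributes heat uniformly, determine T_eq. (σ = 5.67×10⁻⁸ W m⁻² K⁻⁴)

Energy balance: absorbed = emitted ⇒ πR²·S(1−A) = 4πR²·σT_eq⁴, so T_eq⁴ = S(1−A)/(4σ).
T_eq = [3180 × 0.21 / (4 × 5.67×10⁻⁸)]^(1/4) = (2.94×10⁹)^(1/4) = 233 K.

T_eq ≈ 233 K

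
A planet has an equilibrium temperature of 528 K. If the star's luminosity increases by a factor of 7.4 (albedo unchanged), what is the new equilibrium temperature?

T_eq ∝ L^(1/4) · d^(−1/2).
T′ = 528 × 7.4^(1/4) = 871 K.

T_eq ≈ 871 K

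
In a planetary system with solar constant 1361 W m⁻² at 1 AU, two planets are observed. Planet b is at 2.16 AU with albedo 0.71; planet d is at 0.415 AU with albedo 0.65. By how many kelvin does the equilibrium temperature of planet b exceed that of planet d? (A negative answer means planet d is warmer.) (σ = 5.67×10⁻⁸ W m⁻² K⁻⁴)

ΔT ≈ -193.3 K

T_eq = [S₀(1−A)/(4σd²)]^(1/4), so T ∝ (1−A)^(1/4) / √d.
T₁ = [1361×0.29/(4×5.67×10⁻⁸×2.16²)]^(1/4) = 138.97 K.
T₂ = [1361×0.35/(4×5.67×10⁻⁸×0.415²)]^(1/4) = 332.31 K.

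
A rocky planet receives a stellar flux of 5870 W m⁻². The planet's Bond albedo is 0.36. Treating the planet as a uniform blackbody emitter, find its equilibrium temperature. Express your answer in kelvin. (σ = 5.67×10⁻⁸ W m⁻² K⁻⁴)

T_eq ≈ 359 K

Energy balance: absorbed = emitted ⇒ πR²·S(1−A) = 4πR²·σT_eq⁴, so T_eq⁴ = S(1−A)/(4σ).
T_eq = [5870 × 0.64 / (4 × 5.67×10⁻⁸)]^(1/4) = (1.66×10¹⁰)^(1/4) = 359 K.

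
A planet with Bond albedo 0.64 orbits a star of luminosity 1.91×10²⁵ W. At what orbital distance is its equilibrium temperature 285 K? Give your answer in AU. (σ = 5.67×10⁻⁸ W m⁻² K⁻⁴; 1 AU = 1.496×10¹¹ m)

From T_eq⁴ = L(1−A)/(16πσd²): d = √[L(1−A)/(16πσT_eq⁴)].
d = √[1.91×10²⁵ × 0.36 / (16π × 5.67×10⁻⁸ × (285)⁴)] = 1.91×10¹⁰ m = 0.128 AU.

d ≈ 0.128 AU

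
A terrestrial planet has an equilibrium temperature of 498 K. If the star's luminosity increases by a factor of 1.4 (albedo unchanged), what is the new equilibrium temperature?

T_eq ∝ L^(1/4) · d^(−1/2).
T′ = 498 × 1.4^(1/4) = 542 K.

T_eq ≈ 542 K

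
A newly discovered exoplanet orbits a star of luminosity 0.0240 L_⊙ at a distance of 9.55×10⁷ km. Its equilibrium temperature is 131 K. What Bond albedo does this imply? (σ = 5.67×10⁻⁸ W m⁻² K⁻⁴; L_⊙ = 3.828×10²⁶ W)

A ≈ 0.17

d = 9.55×10⁷ km = 9.55×10¹⁰ m.
L = 0.0240 × 3.828×10²⁶ = 9.19×10²⁴ W.
Flux: S = L/(4πd²) = 9.19×10²⁴/(4π×(9.55×10¹⁰)²) = 80.2 W m⁻².
From T_eq⁴ = S(1−A)/(4σ): 1−A = 4σT_eq⁴/S.
1−A = 4 × 5.67×10⁻⁸ × (131)⁴ / 80.2 = 0.833.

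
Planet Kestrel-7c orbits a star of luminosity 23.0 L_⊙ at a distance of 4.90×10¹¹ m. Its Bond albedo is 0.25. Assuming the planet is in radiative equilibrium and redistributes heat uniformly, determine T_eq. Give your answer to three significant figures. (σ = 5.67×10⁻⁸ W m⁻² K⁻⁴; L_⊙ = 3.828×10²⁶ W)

T_eq ≈ 313 K

L = 23.0 × 3.828×10²⁶ = 8.80×10²⁷ W.
Flux: S = L/(4πd²) = 8.80×10²⁷/(4π×(4.90×10¹¹)²) = 2920 W m⁻².
Energy balance: absorbed = emitted ⇒ πR²·S(1−A) = 4πR²·σT_eq⁴, so T_eq⁴ = S(1−A)/(4σ).
T_eq = [2920 × 0.75 / (4 × 5.67×10⁻⁸)]^(1/4) = (9.65×10⁹)^(1/4) = 313 K.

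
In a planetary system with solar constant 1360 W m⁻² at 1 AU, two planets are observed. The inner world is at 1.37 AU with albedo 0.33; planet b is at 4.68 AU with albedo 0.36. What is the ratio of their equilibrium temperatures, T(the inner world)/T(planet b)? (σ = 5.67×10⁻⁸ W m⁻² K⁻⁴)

T_eq = [S₀(1−A)/(4σd²)]^(1/4), so T ∝ (1−A)^(1/4) / √d.
T₁ = [1360×0.67/(4×5.67×10⁻⁸×1.37²)]^(1/4) = 215.10 K.
T₂ = [1360×0.64/(4×5.67×10⁻⁸×4.68²)]^(1/4) = 115.05 K.

T₁/T₂ ≈ 1.870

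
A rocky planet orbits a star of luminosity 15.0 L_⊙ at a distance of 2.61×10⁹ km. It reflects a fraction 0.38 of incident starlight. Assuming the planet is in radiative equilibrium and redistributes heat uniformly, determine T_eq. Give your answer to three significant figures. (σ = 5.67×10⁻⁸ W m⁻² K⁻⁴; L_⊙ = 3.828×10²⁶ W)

T_eq ≈ 116 K

d = 2.61×10⁹ km = 2.61×10¹² m.
L = 15.0 × 3.828×10²⁶ = 5.74×10²⁷ W.
Flux: S = L/(4πd²) = 5.74×10²⁷/(4π×(2.61×10¹²)²) = 67.1 W m⁻².
Energy balance: absorbed = emitted ⇒ πR²·S(1−A) = 4πR²·σT_eq⁴, so T_eq⁴ = S(1−A)/(4σ).
T_eq = [67.1 × 0.62 / (4 × 5.67×10⁻⁸)]^(1/4) = (1.83×10⁸)^(1/4) = 116 K.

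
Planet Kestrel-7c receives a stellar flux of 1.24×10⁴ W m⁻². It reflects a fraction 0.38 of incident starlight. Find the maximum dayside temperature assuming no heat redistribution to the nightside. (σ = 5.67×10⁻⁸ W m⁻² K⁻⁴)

With no redistribution each surface element balances locally: S(1−A) = σT⁴.
T = [1.24×10⁴ × 0.62 / 5.67×10⁻⁸]^(1/4) = (1.36×10¹¹)^(1/4) = 607 K.

T_ss ≈ 607 K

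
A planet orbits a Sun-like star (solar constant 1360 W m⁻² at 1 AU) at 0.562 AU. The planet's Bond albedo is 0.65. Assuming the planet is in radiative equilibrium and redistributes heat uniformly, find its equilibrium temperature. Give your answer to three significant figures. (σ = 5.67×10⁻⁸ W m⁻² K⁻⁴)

Flux at 0.562 AU: S = 1360/0.562² = 4310 W m⁻².
Energy balance: absorbed = emitted ⇒ πR²·S(1−A) = 4πR²·σT_eq⁴, so T_eq⁴ = S(1−A)/(4σ).
T_eq = [4310 × 0.35 / (4 × 5.67×10⁻⁸)]^(1/4) = (6.64×10⁹)^(1/4) = 286 K.

T_eq ≈ 286 K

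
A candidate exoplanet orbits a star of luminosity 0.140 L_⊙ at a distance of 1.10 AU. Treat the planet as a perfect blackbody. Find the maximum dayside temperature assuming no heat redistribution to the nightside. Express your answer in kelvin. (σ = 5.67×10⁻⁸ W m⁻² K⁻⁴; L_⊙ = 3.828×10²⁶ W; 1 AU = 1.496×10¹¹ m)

T_ss ≈ 230 K

d = 1.10 AU = 1.65×10¹¹ m.
L = 0.140 × 3.828×10²⁶ = 5.36×10²⁵ W.
Flux: S = L/(4πd²) = 5.36×10²⁵/(4π×(1.65×10¹¹)²) = 157 W m⁻².
With no redistribution each surface element balances locally: S(1−A) = σT⁴.
T = [157 × 1.00 / 5.67×10⁻⁸]^(1/4) = (2.78×10⁹)^(1/4) = 230 K.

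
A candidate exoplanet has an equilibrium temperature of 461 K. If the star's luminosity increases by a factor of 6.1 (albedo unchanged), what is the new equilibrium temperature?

T_eq ∝ L^(1/4) · d^(−1/2).
T′ = 461 × 6.1^(1/4) = 724 K.

T_eq ≈ 724 K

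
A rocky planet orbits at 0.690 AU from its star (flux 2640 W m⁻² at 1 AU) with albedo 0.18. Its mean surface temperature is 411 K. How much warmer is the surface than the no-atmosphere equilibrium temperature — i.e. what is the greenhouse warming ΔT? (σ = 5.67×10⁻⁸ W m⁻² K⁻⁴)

ΔT ≈ 34.7 K

S = 2640/0.690² = 5545 W m⁻².
T_eq = [S(1−A)/(4σ)]^(1/4) = [5545×0.82/(4×5.67×10⁻⁸)]^(1/4) = 376.3 K.
ΔT = T_surf − T_eq = 411 − 376.3.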